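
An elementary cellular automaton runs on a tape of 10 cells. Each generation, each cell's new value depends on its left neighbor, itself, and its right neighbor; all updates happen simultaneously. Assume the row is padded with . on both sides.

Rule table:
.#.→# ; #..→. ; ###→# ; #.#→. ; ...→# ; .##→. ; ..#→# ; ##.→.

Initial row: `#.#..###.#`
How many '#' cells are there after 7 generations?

4

#.#.#.#..#
#.#.#.#.##
#.#.#.#...
#.#.#.#.##  (repeats generation 2; period 2)
generation 7: #.#.#.#...
count of #: 4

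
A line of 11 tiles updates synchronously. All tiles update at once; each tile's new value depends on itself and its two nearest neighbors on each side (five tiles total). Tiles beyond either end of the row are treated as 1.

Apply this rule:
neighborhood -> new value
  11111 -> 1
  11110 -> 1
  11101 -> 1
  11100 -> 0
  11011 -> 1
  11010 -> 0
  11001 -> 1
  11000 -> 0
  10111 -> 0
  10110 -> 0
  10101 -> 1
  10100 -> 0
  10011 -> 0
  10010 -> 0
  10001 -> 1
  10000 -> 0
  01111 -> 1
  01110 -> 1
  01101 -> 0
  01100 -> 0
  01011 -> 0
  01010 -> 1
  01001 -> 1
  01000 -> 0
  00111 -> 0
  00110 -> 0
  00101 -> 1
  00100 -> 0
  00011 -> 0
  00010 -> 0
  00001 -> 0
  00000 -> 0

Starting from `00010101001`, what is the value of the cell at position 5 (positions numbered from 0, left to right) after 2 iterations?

iteration 1: 01011110100
iteration 2: 01001110010
position 5 holds 1

1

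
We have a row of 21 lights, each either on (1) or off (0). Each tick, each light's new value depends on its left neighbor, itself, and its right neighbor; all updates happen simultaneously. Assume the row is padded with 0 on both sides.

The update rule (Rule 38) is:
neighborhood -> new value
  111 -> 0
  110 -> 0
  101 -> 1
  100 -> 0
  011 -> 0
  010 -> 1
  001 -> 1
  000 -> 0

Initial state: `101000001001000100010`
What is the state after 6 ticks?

001001000100010000000

111000011011001100110
000000100100010001000
000001101100110011000
000010010001000100000
000110110011001100000
001001000100010000000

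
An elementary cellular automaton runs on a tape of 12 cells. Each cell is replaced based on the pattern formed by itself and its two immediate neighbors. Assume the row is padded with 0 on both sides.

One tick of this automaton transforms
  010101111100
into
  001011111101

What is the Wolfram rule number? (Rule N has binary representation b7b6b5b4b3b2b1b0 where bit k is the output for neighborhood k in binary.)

position 6: 111 → 1  (bit 7 = 1)
position 9: 110 → 1  (bit 6 = 1)
position 2: 101 → 1  (bit 5 = 1)
position 10: 100 → 0  (bit 4 = 0)
position 5: 011 → 1  (bit 3 = 1)
position 1: 010 → 0  (bit 2 = 0)
position 0: 001 → 0  (bit 1 = 0)
position 11: 000 → 1  (bit 0 = 1)
bits b7..b0 = 11101001 = 233

233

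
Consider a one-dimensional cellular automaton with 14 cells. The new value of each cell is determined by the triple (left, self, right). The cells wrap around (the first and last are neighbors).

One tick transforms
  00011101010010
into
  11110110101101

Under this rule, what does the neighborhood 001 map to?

1

At position 2 the neighborhood is 001; the next row has 1 there.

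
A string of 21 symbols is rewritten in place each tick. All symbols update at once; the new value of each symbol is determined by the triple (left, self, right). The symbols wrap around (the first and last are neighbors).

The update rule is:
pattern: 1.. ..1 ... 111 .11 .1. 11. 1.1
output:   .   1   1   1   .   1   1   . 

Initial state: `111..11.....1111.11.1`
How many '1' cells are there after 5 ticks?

111.1.1.1111.111..1..
.11.1.1..111..11.11.1
..1.1.1.1.11.1.1..1.1
.11.1.1.1..1.1.1.11.1
..1.1.1.1.11.1.1..1.1
count of 1: 10

10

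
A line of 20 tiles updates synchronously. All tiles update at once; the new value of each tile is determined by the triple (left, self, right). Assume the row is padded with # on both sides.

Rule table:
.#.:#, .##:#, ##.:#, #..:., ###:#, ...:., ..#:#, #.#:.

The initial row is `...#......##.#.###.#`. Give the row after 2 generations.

generation 1: ..##.....###.#.###.#
generation 2: .###....####.#.###.#

.###....####.#.###.#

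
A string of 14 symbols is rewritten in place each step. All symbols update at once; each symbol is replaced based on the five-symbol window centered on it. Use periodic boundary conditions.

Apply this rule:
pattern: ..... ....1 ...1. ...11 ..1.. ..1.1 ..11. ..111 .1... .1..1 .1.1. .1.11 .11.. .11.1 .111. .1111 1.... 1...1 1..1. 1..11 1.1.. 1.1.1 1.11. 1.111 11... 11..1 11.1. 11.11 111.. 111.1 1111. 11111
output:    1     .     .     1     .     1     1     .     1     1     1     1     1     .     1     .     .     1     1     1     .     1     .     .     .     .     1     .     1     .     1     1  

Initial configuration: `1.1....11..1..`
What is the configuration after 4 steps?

11.1..111.1.11
1.1.11.1.111..
1111..111.11.1
.111.1.1......

.111.1.1......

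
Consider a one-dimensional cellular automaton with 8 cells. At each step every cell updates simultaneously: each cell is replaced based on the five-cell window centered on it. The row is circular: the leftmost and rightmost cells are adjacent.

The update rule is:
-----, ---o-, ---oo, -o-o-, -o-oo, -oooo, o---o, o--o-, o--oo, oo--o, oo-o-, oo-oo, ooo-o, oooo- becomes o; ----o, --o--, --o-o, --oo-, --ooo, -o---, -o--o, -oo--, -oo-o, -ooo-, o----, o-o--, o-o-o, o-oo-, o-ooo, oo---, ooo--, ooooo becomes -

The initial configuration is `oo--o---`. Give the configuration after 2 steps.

--oo--oo
oo--oo--

oo--oo--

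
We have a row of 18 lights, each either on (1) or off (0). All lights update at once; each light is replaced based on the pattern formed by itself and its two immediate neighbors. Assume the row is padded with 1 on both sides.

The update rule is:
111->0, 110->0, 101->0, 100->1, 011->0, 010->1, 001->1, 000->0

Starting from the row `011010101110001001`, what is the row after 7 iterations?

100000000111111001

000010100001011110
100110110011000000
011000001100100001
000100010011110010
101110111100001110
000000000010010000
100000000111111001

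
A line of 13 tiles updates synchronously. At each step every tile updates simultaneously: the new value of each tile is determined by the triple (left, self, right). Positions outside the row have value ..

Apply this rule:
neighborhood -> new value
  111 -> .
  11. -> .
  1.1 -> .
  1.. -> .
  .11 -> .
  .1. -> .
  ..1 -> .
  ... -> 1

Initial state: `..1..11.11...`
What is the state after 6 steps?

1..........11
..11111111...
1..........11  (repeats step 1; period 2)
step 6: ..11111111...

..11111111...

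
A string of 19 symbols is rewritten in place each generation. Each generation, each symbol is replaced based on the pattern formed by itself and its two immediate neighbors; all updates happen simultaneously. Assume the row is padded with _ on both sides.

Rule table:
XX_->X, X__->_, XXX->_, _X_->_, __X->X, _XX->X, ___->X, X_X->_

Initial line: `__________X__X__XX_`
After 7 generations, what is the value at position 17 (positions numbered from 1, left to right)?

XXXXXXXXXX__X__XXX_
X________X_X__XX_X_
__XXXXXXX____XXX___
XXX_____X_XXXX_X_XX
X_X_XXXX__X__X___XX
____X__X_X__X__XXXX
XXXX__X____X__XX__X
position 17 holds _

_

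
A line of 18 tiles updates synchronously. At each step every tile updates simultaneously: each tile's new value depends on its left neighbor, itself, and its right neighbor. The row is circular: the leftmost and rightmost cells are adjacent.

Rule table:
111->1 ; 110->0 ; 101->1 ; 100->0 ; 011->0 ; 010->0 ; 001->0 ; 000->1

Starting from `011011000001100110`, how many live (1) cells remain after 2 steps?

11

000100011100000000
110001001001111111
count of 1: 11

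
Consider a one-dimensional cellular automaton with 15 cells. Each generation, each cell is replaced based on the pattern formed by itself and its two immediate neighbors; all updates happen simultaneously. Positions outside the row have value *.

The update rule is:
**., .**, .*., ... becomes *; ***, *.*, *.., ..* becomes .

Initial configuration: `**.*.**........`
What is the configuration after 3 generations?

generation 1: .*.*.**.******.
generation 2: .*.*.**.*....*.
generation 3: .*.*.**.*.**.*.

.*.*.**.*.**.*.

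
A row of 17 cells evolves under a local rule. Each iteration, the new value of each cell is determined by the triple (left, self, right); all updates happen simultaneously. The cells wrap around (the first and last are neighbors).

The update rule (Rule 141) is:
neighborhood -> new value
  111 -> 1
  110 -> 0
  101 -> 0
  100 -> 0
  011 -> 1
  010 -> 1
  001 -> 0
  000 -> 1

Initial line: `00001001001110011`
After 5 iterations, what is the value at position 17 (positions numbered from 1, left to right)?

0

iteration 1: 01101001001100010
iteration 2: 01001001001001010
iteration 3: 01001001001001010  (fixed point — unchanged through iteration 5)
position 17 holds 0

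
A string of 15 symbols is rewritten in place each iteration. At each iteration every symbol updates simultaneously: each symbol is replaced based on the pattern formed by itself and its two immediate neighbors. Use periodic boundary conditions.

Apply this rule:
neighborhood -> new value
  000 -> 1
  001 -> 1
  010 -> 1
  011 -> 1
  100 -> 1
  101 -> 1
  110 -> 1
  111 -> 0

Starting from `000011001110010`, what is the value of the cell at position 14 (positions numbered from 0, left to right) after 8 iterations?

0

111111111011111
000000001110000
111111111011111  (repeats iteration 1; period 2)
iteration 8: 000000001110000
position 14 holds 0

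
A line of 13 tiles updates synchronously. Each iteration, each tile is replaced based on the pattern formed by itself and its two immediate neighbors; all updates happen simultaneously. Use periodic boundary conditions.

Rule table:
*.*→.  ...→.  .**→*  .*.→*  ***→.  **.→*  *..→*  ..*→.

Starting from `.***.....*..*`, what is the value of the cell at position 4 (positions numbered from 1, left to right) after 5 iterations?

.*.**....**.*
.*.***...**.*
.*.*.**..**.*
.*.*.***.**.*
.*.*.*.*.**.*
position 4 holds *

*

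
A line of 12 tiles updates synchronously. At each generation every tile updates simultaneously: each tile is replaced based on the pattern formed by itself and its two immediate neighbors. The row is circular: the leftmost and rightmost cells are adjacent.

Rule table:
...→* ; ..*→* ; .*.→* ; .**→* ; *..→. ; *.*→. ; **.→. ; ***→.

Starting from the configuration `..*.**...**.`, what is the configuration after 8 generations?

generation 1: ***.*..***..
generation 2: *...*.**...*
generation 3: ..***.*..***
generation 4: .**...*.**..
generation 5: **..***.*..*
generation 6: ...**...*.**
generation 7: .***..***.*.
generation 8: **...**...*.

**...**...*.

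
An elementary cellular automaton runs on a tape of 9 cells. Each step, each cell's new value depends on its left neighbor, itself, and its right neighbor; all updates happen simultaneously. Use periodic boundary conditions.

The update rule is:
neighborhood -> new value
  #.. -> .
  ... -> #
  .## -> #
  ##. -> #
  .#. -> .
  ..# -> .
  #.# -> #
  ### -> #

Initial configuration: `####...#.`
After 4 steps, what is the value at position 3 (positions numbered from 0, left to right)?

#

step 1: ####.#..#
step 2: #####...#
step 3: #####.#.#
step 4: ######.##
position 3 holds #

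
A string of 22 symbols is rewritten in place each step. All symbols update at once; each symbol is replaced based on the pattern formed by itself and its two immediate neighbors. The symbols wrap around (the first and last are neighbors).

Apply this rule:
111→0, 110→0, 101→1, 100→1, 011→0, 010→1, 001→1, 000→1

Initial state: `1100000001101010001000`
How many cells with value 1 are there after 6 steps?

step 1: 0011111110011111111111
step 2: 1100000001100000000000
step 3: 0011111110011111111111  (repeats step 1; period 2)
step 6: 1100000001100000000000
count of 1: 4

4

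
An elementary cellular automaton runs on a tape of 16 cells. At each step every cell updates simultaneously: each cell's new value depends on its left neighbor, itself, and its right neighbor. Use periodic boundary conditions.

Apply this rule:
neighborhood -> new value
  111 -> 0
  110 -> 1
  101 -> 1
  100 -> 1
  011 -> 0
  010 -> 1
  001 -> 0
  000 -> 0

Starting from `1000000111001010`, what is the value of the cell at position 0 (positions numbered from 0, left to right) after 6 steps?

step 1: 1100000001101111
step 2: 0110000000110000
step 3: 0011000000011000
step 4: 0001100000001100
step 5: 0000110000000110
step 6: 0000011000000011
position 0 holds 0

0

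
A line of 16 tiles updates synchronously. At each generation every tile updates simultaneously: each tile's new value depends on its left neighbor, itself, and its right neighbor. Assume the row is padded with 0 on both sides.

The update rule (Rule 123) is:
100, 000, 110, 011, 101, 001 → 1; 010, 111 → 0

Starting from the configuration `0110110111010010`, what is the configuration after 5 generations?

1111111100000001

1111111101101101
1000000111111110
0111111100000011
1100000111111111
1111111100000001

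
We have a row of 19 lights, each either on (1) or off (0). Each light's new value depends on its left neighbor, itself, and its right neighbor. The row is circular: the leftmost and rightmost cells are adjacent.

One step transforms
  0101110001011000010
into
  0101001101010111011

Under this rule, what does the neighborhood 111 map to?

At position 4 the neighborhood is 111; the next row has 0 there.

0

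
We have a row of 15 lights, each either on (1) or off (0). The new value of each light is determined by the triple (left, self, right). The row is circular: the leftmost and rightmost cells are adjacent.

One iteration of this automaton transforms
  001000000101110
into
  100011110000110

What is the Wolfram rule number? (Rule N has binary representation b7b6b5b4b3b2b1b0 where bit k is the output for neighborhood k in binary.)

193

position 12: 111 → 1  (bit 7 = 1)
position 13: 110 → 1  (bit 6 = 1)
position 10: 101 → 0  (bit 5 = 0)
position 3: 100 → 0  (bit 4 = 0)
position 11: 011 → 0  (bit 3 = 0)
position 2: 010 → 0  (bit 2 = 0)
position 1: 001 → 0  (bit 1 = 0)
position 0: 000 → 1  (bit 0 = 1)
bits b7..b0 = 11000001 = 193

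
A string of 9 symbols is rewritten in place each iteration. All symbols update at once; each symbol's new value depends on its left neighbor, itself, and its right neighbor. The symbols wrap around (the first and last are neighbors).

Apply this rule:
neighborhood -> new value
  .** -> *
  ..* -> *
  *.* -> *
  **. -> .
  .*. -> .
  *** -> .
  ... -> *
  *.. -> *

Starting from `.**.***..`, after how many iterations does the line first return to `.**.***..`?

18

**.**..**
..**.***.
***.**..*
...**.***
****.**..
*...**.**
.****.**.
**...**.*
..****.**
***...**.
*..****.*
.***...**
**..****.
*.***...*
.**..****
**.***...
*.**..***
.**.***..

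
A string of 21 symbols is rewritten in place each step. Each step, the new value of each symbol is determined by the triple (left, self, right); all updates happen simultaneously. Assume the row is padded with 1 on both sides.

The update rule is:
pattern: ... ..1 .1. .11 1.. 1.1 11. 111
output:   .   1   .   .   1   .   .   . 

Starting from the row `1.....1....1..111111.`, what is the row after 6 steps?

..1.1...1...1...1.1..

.1...1.1..1.11.......
..1.1...11....1.....1
11...1.1..1..1.1...1.
..1.1...11.11...1.1..
11...1.1.....1.1...11
..1.1...1...1...1.1..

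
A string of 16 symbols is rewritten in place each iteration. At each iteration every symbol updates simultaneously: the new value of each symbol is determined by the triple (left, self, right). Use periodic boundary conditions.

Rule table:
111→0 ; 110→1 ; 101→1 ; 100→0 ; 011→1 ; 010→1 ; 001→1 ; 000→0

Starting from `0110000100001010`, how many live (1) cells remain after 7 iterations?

10

1110001100011110
1010011100110011
1110110101110110
1011111111011111
1110000001110000
1010000011010001
1110000111110011
count of 1: 10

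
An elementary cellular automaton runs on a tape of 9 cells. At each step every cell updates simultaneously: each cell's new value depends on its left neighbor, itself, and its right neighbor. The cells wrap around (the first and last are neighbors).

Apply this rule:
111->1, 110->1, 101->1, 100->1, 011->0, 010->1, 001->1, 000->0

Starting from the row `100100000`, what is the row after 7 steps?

111110001
111111010
011111111
101111111
110111111
111011111
111101111

111101111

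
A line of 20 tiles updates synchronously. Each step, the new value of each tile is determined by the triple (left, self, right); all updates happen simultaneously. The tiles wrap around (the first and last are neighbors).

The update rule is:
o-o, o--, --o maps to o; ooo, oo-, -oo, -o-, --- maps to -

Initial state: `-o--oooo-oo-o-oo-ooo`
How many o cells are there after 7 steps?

step 1: o-oo----o--o-o--o---
step 2: -o--o--o-oo-o-oo-o-o
step 3: o-oo-oo-o--o-o--o-o-
step 4: -o--o--o-oo-o-oo-o-o  (repeats step 2; period 2)
step 7: o-oo-oo-o--o-o--o-o-
count of o: 10

10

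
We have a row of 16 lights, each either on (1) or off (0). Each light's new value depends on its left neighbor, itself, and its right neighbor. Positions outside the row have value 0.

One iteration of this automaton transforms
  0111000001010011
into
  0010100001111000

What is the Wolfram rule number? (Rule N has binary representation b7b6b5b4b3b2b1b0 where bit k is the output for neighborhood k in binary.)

position 2: 111 → 1  (bit 7 = 1)
position 3: 110 → 0  (bit 6 = 0)
position 10: 101 → 1  (bit 5 = 1)
position 4: 100 → 1  (bit 4 = 1)
position 1: 011 → 0  (bit 3 = 0)
position 9: 010 → 1  (bit 2 = 1)
position 0: 001 → 0  (bit 1 = 0)
position 5: 000 → 0  (bit 0 = 0)
bits b7..b0 = 10110100 = 180

180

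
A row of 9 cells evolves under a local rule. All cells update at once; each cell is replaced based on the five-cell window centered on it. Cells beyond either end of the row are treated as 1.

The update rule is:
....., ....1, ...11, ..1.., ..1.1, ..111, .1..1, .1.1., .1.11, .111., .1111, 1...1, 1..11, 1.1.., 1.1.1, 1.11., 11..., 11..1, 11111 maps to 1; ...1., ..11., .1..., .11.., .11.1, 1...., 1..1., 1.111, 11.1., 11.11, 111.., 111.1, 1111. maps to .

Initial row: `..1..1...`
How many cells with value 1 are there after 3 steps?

4

1.11.1.11
..1..11.1
1.111....
count of 1: 4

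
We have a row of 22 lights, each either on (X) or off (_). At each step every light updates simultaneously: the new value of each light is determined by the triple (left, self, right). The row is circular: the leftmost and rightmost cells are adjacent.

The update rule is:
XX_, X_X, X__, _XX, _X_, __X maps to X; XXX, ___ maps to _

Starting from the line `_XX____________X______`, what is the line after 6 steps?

X__XX__XXXX__XX_XXXXXX

XXXX__________XXX_____
X__XX________XX_XX___X
XXXXXX______XXXXXXX_XX
_____XX____XX_____XXX_
____XXXX__XXXX___XX_XX
X__XX__XXXX__XX_XXXXXX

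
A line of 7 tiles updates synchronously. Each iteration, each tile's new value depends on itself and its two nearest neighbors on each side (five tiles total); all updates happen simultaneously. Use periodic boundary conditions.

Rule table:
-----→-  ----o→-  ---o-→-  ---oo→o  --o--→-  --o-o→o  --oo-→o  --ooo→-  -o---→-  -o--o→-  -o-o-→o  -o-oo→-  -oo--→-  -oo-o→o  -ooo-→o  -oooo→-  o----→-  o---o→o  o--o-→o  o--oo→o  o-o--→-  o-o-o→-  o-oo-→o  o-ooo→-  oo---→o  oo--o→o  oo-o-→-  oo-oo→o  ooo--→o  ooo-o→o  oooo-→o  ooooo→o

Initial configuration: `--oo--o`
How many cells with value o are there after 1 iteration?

iteration 1: -oo-oo-
count of o: 4

4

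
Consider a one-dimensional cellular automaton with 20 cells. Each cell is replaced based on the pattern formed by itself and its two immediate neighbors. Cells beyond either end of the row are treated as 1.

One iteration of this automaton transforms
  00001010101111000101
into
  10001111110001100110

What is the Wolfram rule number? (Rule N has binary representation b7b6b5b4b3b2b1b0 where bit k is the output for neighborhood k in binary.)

116

position 11: 111 → 0  (bit 7 = 0)
position 13: 110 → 1  (bit 6 = 1)
position 5: 101 → 1  (bit 5 = 1)
position 0: 100 → 1  (bit 4 = 1)
position 10: 011 → 0  (bit 3 = 0)
position 4: 010 → 1  (bit 2 = 1)
position 3: 001 → 0  (bit 1 = 0)
position 1: 000 → 0  (bit 0 = 0)
bits b7..b0 = 01110100 = 116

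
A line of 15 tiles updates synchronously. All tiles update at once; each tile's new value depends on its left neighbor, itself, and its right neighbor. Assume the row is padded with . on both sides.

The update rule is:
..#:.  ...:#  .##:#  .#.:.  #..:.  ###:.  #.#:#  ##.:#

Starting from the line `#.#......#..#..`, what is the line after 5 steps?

.#..####......#
....#..#.####..
###.....##..#.#
#.#.###.##...#.
.#.##.####.#...

.#.##.####.#...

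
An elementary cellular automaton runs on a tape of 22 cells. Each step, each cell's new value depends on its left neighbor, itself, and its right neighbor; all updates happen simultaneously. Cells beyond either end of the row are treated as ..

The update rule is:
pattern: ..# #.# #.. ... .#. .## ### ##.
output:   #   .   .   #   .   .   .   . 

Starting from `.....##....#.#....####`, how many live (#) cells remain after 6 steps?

#####...###....###....
......##....###....###
######...###....###...
.......##....###....##
#######...###....###..
........##....###....#
count of #: 6

6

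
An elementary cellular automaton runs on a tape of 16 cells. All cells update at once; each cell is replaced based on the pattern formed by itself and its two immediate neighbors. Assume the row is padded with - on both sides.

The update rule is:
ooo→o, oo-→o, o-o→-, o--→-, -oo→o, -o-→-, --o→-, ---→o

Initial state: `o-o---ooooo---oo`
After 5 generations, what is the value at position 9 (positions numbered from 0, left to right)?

o

----o-ooooo-o-oo
ooo---ooooo---oo
ooo-o-ooooo-o-oo
ooo---ooooo---oo  (repeats generation 2; period 2)
generation 5: ooo-o-ooooo-o-oo
position 9 holds o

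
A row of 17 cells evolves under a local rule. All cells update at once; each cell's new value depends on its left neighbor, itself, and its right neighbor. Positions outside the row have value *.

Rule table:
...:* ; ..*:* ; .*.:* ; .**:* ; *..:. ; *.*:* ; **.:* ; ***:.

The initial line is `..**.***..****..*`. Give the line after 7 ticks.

.*****.*.**..*.**
**...******.****.
.*.***....***..**
****.*.****.*.**.
...*****..*******
.***...*.**......
**.*.******.*****

**.*.******.*****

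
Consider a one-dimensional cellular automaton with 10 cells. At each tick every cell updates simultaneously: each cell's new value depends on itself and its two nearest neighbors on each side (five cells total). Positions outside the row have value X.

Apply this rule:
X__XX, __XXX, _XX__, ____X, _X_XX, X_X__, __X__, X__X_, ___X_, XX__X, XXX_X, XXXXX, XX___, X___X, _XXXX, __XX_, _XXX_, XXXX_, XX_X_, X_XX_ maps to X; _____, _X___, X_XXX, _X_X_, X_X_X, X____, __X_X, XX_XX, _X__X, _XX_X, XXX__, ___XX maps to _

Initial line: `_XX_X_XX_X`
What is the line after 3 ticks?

_X_X_XX___
X___XXXXX_
_XX_XXXXX_

_XX_XXXXX_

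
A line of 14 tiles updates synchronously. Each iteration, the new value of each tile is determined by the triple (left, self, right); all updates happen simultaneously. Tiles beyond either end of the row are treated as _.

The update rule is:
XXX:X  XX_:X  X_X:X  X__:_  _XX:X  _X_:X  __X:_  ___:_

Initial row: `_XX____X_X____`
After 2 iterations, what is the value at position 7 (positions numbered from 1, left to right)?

_XX____XXX____
_XX____XXX____
position 7 holds _

_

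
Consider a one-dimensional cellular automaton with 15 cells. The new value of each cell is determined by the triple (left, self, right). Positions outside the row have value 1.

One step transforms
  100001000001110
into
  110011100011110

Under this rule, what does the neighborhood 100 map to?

At position 1 the neighborhood is 100; the next row has 1 there.

1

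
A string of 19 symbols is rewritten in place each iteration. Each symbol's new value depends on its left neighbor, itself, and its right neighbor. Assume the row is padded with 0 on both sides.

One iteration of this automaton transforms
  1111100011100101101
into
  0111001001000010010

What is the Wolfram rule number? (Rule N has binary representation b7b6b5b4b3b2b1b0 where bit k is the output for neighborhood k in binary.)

position 1: 111 → 1  (bit 7 = 1)
position 4: 110 → 0  (bit 6 = 0)
position 14: 101 → 1  (bit 5 = 1)
position 5: 100 → 0  (bit 4 = 0)
position 0: 011 → 0  (bit 3 = 0)
position 13: 010 → 0  (bit 2 = 0)
position 7: 001 → 0  (bit 1 = 0)
position 6: 000 → 1  (bit 0 = 1)
bits b7..b0 = 10100001 = 161

161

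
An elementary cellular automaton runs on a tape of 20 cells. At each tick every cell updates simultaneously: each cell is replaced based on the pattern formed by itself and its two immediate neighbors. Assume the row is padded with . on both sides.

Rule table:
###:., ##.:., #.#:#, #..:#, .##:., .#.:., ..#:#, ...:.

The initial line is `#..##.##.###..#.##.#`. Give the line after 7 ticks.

.##..#..#.#.##.#..#.

.##..#..#...##.#..#.
#..##.##.#.#..#.##.#
.##..#..#.#.##.#..#.
#..##.##.#.#..#.##.#  (repeats tick 2; period 2)
tick 7: .##..#..#.#.##.#..#.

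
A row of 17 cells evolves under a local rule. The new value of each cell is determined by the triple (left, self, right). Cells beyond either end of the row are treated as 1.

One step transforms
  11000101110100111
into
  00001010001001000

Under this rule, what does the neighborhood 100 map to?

0

At position 2 the neighborhood is 100; the next row has 0 there.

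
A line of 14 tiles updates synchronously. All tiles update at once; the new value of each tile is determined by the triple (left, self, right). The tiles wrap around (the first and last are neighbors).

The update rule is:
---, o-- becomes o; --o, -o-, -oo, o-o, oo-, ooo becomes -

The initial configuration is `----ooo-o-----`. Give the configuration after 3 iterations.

ooo------ooooo
---ooooo------
oo------oooooo

oo------oooooo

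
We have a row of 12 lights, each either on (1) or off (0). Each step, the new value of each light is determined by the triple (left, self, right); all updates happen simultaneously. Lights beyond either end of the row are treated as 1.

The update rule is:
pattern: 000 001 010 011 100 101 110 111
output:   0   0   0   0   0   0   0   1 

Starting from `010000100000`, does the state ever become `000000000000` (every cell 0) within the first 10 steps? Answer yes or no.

yes

000000000000
all cells are 0 at step 1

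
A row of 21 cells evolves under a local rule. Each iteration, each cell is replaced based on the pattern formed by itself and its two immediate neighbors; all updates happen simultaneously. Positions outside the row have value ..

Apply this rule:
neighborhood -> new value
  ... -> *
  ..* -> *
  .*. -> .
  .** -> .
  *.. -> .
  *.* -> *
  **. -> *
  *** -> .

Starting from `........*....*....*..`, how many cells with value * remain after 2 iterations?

iteration 1: ********..***..***..*
iteration 2: .......*.*..*.*..*.*.
count of *: 6

6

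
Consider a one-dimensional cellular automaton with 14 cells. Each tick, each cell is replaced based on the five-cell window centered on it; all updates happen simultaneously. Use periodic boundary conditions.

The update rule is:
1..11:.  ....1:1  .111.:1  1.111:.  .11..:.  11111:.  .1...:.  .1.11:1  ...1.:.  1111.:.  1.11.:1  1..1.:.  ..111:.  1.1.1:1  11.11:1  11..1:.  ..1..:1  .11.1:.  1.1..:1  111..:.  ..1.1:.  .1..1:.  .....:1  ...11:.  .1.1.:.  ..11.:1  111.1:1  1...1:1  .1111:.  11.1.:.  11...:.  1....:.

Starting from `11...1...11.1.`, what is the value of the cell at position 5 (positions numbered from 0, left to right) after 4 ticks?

1

1..1.1.1.1..11
.....1.1.1...1
..11...1.1.1.1
..1..1...1.1.1
position 5 holds 1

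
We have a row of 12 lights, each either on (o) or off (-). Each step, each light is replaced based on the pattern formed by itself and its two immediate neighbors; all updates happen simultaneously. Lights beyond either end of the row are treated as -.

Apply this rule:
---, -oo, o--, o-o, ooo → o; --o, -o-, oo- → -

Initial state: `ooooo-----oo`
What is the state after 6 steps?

oooo-oooo-o-
ooo-oooo-o-o
oo-oooo-o-o-
o-oooo-o-o-o
-oooo-o-o-o-
-ooo-o-o-o-o

-ooo-o-o-o-o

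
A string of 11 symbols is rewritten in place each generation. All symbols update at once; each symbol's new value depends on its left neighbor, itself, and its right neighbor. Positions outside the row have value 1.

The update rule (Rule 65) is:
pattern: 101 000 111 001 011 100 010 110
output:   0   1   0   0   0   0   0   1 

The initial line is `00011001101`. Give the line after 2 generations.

01001000100
00000010000

00000010000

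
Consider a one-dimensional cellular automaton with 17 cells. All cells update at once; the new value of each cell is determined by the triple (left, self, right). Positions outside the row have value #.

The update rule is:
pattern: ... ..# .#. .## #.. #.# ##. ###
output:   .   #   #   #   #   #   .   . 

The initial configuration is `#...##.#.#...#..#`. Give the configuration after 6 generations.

##..##.#..##.#..#

.#.##.#####.#####
####.##....##....
....##.#..##.#..#
#..##.#####.#####
.###.##....##....
##..##.#..##.#..#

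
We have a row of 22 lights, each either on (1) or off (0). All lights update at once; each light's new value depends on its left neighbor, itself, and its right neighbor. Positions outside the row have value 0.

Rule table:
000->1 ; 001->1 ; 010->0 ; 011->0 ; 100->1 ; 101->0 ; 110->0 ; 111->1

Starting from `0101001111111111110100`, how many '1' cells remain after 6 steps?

1000110111111111100011
0111000011111111011100
1010111101111110001011
0000011000111101110000
1111100111011000101111
0111011010000111000110
count of 1: 11

11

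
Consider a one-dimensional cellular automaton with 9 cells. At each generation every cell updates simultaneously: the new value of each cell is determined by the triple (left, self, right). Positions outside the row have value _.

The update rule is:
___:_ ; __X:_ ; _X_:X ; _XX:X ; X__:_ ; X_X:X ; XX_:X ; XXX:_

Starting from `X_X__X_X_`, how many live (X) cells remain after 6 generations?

XXX__XXX_
X_X__X_X_  (repeats generation 0; period 2)
generation 6: X_X__X_X_
count of X: 4

4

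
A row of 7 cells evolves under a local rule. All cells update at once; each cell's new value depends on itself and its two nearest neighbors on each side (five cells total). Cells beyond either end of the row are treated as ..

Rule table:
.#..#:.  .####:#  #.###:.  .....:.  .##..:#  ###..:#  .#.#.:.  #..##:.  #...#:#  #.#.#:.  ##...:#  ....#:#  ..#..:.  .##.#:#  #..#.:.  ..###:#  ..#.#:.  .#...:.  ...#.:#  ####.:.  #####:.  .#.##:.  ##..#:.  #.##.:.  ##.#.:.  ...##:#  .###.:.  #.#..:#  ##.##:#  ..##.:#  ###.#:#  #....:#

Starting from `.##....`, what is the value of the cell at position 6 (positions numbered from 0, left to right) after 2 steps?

#

#####..
##..###
position 6 holds #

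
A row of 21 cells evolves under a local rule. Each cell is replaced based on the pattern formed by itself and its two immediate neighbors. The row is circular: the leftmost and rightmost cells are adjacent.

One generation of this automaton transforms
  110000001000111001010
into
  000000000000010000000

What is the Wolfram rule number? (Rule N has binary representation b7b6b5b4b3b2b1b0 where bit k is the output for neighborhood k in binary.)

position 13: 111 → 1  (bit 7 = 1)
position 1: 110 → 0  (bit 6 = 0)
position 18: 101 → 0  (bit 5 = 0)
position 2: 100 → 0  (bit 4 = 0)
position 0: 011 → 0  (bit 3 = 0)
position 8: 010 → 0  (bit 2 = 0)
position 7: 001 → 0  (bit 1 = 0)
position 3: 000 → 0  (bit 0 = 0)
bits b7..b0 = 10000000 = 128

128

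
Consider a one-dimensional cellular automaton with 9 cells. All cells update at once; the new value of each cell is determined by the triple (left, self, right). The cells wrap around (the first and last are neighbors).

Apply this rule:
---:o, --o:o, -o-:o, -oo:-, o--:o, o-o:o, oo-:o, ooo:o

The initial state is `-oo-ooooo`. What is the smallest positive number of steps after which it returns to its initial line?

9

o-oo-oooo
oo-oo-ooo
ooo-oo-oo
oooo-oo-o
ooooo-oo-
-ooooo-oo
o-ooooo-o
oo-ooooo-
-oo-ooooo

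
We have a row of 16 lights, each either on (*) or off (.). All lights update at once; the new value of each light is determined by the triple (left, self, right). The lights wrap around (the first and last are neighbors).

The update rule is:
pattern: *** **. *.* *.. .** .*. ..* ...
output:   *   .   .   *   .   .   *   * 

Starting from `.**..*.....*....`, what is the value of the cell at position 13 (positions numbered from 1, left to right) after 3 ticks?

*..**.*****.****
.**....***...***
...****.*.***.*.
position 13 holds *

*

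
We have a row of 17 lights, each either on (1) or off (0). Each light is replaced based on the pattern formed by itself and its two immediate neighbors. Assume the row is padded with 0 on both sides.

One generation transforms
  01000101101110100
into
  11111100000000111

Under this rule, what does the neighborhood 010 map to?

1

At position 1 the neighborhood is 010; the next row has 1 there.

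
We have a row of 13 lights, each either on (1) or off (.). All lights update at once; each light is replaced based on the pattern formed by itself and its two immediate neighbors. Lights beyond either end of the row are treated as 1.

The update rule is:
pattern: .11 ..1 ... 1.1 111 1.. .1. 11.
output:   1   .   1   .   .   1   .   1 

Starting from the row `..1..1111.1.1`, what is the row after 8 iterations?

..11..11.11.1

1..1.1..1...1
11....1..11.1
.1111..1.11.1
.1..11...11.1
..1.1111.11.1
1...1..1.11.1
111..1...11.1
..11..11.11.1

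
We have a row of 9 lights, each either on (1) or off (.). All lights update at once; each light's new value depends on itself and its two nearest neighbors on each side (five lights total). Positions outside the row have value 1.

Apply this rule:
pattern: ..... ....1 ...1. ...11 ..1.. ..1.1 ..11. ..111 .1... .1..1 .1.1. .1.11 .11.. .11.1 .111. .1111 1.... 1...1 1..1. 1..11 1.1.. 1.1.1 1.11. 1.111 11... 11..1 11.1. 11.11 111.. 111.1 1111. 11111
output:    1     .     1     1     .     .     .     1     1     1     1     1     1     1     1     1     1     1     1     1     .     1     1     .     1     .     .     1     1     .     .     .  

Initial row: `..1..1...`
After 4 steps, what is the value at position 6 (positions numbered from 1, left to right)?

.

.1.11.111
.11111.1.
1.1....11
...11.111
position 6 holds .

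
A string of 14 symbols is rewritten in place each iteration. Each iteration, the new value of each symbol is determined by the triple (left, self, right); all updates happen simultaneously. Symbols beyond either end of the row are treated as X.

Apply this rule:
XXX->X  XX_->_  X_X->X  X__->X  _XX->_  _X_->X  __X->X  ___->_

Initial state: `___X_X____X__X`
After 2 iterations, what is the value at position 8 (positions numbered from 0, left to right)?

X_XXXXX__XXXX_
_X_XXX_XX_XX_X
position 8 holds X

X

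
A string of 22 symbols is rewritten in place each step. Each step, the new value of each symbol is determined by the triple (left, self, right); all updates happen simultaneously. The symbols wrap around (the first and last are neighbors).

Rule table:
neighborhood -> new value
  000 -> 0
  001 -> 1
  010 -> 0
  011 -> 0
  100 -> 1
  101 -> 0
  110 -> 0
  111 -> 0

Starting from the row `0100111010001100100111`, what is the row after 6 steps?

0000000000101000010100

0011000001010011011000
0100100010001100000100
1011010101010010001010
0000000000001101010000
0000000000010000001000
0000000000101000010100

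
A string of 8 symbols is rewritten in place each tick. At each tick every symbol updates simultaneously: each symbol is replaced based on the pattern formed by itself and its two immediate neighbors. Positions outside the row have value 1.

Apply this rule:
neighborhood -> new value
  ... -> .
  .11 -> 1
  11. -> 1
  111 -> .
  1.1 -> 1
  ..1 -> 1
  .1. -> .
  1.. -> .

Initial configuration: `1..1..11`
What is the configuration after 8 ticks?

1.1..11.
11..1111
.1.11...
1.111..1
111.1.11
..11.11.
.1111111
11......

11......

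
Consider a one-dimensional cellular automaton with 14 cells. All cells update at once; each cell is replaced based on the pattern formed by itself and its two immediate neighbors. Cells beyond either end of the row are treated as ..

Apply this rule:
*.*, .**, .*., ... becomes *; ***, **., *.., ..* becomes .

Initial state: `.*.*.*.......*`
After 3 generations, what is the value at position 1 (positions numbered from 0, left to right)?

*

generation 1: .*****.*****.*
generation 2: .*....**....**
generation 3: .*.**.*..**.*.
position 1 holds *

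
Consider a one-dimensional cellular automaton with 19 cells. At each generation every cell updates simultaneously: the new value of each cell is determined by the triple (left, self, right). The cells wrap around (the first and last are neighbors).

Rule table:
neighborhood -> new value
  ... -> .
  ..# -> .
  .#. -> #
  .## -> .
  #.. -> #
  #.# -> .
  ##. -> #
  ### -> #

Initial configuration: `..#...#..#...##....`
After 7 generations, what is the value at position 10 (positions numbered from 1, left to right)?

.

generation 1: ..##..##.##...##...
generation 2: ...##..#..##...##..
generation 3: ....##.##..##...##.
generation 4: .....#..##..##...##
generation 5: #....##..##..##...#
generation 6: ##....##..##..##...
generation 7: .##....##..##..##..
position 10 holds .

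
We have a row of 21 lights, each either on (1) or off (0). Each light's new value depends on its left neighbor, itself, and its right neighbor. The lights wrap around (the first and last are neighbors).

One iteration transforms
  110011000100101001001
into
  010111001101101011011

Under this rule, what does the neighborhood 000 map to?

0

At position 7 the neighborhood is 000; the next row has 0 there.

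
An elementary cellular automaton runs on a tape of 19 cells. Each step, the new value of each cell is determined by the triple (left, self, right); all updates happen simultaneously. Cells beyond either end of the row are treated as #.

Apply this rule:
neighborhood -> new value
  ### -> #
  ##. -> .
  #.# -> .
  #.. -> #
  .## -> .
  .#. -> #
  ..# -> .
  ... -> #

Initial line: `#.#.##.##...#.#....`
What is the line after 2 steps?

..#......##.#.####.
#.######....#..##..

#.######....#..##..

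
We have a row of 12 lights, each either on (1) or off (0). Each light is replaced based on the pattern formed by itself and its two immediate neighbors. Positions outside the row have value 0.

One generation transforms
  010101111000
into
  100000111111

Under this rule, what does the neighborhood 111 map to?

At position 6 the neighborhood is 111; the next row has 1 there.

1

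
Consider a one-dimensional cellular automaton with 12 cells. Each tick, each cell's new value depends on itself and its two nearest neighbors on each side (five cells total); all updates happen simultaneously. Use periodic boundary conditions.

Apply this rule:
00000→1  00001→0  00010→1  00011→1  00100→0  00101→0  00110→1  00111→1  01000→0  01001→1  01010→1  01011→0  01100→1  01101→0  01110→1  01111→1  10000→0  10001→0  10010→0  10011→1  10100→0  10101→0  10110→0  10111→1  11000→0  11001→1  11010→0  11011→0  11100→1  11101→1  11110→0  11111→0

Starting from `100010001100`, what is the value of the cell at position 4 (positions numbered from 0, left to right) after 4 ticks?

tick 1: 000100011110
tick 2: 001000111010
tick 3: 010001111000
tick 4: 100011101000
position 4 holds 1

1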